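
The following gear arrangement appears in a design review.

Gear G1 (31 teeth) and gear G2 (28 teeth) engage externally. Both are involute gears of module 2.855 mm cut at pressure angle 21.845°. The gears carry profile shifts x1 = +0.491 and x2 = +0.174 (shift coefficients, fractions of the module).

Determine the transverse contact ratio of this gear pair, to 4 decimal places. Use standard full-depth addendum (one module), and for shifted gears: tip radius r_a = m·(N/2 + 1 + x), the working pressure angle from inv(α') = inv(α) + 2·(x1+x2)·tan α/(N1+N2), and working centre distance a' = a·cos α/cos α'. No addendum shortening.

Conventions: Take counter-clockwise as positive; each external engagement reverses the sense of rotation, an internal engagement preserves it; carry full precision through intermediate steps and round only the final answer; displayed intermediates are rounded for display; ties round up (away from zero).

1.4786

single-mesh involute tooth geometry (31T engaging 28T at module 2.855)
base radii: r_b1 = 41.074899, r_b2 = 37.099909
tip radii: r_a1 = 48.509305, r_a2 = 43.321770
inv(α') = inv(21.845°) + 2·(+0.491+0.174)·tan α/(31+28) = 0.02865247  ⇒  α' = 24.64575°
a' = a·cos α / cos α' = 84.2225·cos 21.845°/cos 24.64575° = 86.010025
action lengths: √(r_a1²−r_b1²) = 25.807079, √(r_a2²−r_b2²) = 22.369008
base pitch p_b = π·m·cos α = 8.325200
CR = (25.807079 + 22.369008 − 86.010025·sin 24.64575°)/8.325200 = 1.478563
contact ratio ≈ 1.4786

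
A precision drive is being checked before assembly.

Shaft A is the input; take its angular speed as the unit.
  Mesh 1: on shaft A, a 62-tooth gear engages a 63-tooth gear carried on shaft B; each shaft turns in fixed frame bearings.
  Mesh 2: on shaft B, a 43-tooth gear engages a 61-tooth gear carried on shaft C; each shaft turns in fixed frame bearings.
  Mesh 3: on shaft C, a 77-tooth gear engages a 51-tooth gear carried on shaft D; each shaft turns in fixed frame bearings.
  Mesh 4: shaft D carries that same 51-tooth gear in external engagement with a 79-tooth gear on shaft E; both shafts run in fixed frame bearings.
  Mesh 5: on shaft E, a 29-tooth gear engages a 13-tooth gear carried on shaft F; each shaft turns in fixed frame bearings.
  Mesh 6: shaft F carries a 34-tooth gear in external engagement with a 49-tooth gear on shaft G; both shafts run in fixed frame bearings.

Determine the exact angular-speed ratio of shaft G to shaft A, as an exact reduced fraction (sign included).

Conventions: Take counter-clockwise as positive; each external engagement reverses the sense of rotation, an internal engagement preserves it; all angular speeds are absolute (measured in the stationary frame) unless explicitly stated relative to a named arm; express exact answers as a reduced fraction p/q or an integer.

28915436/27627327

class = fixed-axis compound train [6 meshes; 6 ratios multiply, 6 sense flips]
mesh 1 [62T→63T]: running ratio 62/63, sense −
mesh 2 [43T→61T]: running ratio 2666/3843, sense +
mesh 3 [77T→51T]: running ratio 29326/27999, sense −
mesh 4 [51T→79T]: running ratio 29326/43371, sense +
mesh 5 [29T→13T]: running ratio 850454/563823, sense −
mesh 6 [34T→49T]: running ratio 28915436/27627327, sense +
ω_out/ω_in = 28915436/27627327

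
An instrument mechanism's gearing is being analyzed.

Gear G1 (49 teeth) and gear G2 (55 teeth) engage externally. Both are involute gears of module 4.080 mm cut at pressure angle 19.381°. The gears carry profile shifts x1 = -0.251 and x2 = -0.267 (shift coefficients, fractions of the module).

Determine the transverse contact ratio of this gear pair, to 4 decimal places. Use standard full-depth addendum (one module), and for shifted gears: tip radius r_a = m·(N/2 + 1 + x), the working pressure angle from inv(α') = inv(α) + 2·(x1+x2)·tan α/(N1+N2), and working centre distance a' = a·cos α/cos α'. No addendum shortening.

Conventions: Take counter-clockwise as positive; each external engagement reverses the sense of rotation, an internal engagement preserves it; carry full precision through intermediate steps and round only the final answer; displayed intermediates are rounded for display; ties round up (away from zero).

recognized (one external pair, fixed centres): single-mesh tooth geometry, m = 4.080, N1 = 49, N2 = 55
base radii: r_b1 = 94.295542, r_b2 = 105.841935
tip radii: r_a1 = 103.015920, r_a2 = 115.190640
inv(α') = inv(19.381°) + 2·(-0.251-0.267)·tan α/(49+55) = 0.01001634  ⇒  α' = 17.58609°
a' = a·cos α / cos α' = 212.1600·cos 19.381°/cos 17.58609° = 209.949680
action lengths: √(r_a1²−r_b1²) = 41.480483, √(r_a2²−r_b2²) = 45.457324
base pitch p_b = π·m·cos α = 12.091354
CR = (41.480483 + 45.457324 − 209.949680·sin 17.58609°)/12.091354 = 1.943861
contact ratio ≈ 1.9439

1.9439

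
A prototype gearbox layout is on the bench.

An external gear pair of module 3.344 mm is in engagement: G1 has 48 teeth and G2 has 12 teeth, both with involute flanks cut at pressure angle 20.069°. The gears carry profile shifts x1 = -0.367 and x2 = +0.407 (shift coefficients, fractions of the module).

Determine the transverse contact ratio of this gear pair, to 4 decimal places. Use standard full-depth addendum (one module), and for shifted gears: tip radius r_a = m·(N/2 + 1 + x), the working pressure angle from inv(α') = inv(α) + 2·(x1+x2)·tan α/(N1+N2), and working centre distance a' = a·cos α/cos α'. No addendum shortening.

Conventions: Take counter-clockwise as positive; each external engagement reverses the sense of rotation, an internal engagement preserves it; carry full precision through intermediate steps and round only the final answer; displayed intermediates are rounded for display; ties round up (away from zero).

class = single-mesh tooth geometry [involute pair 48T × 12T, m = 3.344]
base radii: r_b1 = 75.382860, r_b2 = 18.845715
tip radii: r_a1 = 82.372752, r_a2 = 24.769008
inv(α') = inv(20.069°) + 2·(-0.367+0.407)·tan α/(48+12) = 0.01555163  ⇒  α' = 20.27578°
a' = a·cos α / cos α' = 100.3200·cos 20.069°/cos 20.27578° = 100.453101
action lengths: √(r_a1²−r_b1²) = 33.206847, √(r_a2²−r_b2²) = 16.073045
base pitch p_b = π·m·cos α = 9.867593
CR = (33.206847 + 16.073045 − 100.453101·sin 20.27578°)/9.867593 = 1.466311
contact ratio ≈ 1.4663

1.4663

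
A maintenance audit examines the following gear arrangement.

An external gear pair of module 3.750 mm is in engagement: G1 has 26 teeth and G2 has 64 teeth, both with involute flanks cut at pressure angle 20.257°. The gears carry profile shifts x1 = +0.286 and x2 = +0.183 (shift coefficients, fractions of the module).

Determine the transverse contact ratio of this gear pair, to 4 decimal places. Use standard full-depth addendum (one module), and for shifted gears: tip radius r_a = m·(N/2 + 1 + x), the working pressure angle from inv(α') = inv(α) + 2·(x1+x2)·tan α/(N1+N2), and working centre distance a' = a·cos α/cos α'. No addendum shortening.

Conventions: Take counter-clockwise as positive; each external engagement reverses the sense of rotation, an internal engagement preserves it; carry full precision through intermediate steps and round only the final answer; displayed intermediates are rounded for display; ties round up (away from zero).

single-mesh involute tooth geometry (26T engaging 64T at module 3.750)
base radii: r_b1 = 45.734766, r_b2 = 112.577885
tip radii: r_a1 = 53.572500, r_a2 = 124.436250
inv(α') = inv(20.257°) + 2·(+0.286+0.183)·tan α/(26+64) = 0.01935335  ⇒  α' = 21.75105°
a' = a·cos α / cos α' = 168.7500·cos 20.257°/cos 21.75105° = 170.448081
action lengths: √(r_a1²−r_b1²) = 27.898816, √(r_a2²−r_b2²) = 53.015093
base pitch p_b = π·m·cos α = 11.052308
CR = (27.898816 + 53.015093 − 170.448081·sin 21.75105°)/11.052308 = 1.606018
contact ratio ≈ 1.6060

1.6060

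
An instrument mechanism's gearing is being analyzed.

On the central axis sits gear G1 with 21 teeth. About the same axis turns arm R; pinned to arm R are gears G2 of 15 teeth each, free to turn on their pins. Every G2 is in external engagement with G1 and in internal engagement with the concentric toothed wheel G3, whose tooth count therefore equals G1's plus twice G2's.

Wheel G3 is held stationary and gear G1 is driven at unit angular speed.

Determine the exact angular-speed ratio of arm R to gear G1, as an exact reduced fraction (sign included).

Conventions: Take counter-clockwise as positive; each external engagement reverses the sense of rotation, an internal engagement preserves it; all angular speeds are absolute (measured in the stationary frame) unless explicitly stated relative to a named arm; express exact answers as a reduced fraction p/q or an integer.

7/24

topology: planetary set — G1 21T / G2 15T / G3 51T, arm = carrier (Willis)
ring teeth: 21 + 2·15 = 51
21(ω_sun−ω_arm) = −51(ω_ring−ω_arm),  ω_ring = 0, ω_sun = 1
21(1−ω_arm) = −51(0−ω_arm)  ⇒  72·ω_arm = 21  ⇒  ω_arm = 7/24
ω_out/ω_in = 7/24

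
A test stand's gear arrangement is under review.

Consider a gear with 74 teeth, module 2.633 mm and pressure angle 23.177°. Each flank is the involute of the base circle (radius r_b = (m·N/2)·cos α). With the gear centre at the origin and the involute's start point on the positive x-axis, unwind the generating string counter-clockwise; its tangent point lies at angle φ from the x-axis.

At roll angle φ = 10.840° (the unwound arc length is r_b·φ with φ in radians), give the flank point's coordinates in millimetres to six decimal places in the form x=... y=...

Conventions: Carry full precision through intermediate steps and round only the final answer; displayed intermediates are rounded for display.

x=91.147008 y=0.201442

single-mesh involute tooth geometry (74T wheel at module 2.633)
pitch radius r_p = m·N/2 = 2.633·74/2 = 97.421000
base radius r_b = r_p·cos α = 97.421000·cos 23.177° = 89.558483
roll angle φ = 10.840° = 0.18919369 rad
x = r_b·(cos φ + φ·sin φ) = 91.147008
y = r_b·(sin φ − φ·cos φ) = 0.201442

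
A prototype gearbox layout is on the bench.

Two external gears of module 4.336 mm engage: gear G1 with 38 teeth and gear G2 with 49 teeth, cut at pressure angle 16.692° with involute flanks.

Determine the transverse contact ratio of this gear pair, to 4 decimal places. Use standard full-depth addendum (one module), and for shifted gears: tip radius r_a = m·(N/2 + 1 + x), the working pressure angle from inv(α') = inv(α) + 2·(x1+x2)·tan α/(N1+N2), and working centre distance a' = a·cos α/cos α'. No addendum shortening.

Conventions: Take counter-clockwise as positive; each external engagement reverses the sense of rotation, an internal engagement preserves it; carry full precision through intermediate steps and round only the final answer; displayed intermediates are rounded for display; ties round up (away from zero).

class = single-mesh tooth geometry [involute pair 38T × 49T, m = 4.336]
base radii: r_b1 = 78.912553, r_b2 = 101.755661
tip radii: r_a1 = 86.720000, r_a2 = 110.568000
no profile shift: α' = α, a' = a
action lengths: √(r_a1²−r_b1²) = 35.960636, √(r_a2²−r_b2²) = 43.255845
base pitch p_b = π·m·cos α = 13.047952
CR = (35.960636 + 43.255845 − 188.616000·sin 16.69200°)/13.047952 = 1.919145
contact ratio ≈ 1.9191

1.9191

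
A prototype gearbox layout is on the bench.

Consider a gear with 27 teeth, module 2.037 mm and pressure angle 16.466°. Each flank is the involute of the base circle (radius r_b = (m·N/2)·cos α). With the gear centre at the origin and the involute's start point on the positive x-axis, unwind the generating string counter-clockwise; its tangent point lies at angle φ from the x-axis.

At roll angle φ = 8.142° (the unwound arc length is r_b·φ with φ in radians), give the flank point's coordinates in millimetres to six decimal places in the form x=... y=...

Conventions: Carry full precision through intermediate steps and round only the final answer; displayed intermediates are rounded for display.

x=26.636622 y=0.025175

recognized (one wheel, involute flank): single-mesh tooth geometry, m = 2.037, N = 27
pitch radius r_p = m·N/2 = 2.037·27/2 = 27.499500
base radius r_b = r_p·cos α = 27.499500·cos 16.466° = 26.371693
roll angle φ = 8.142° = 0.14210471 rad
x = r_b·(cos φ + φ·sin φ) = 26.636622
y = r_b·(sin φ − φ·cos φ) = 0.025175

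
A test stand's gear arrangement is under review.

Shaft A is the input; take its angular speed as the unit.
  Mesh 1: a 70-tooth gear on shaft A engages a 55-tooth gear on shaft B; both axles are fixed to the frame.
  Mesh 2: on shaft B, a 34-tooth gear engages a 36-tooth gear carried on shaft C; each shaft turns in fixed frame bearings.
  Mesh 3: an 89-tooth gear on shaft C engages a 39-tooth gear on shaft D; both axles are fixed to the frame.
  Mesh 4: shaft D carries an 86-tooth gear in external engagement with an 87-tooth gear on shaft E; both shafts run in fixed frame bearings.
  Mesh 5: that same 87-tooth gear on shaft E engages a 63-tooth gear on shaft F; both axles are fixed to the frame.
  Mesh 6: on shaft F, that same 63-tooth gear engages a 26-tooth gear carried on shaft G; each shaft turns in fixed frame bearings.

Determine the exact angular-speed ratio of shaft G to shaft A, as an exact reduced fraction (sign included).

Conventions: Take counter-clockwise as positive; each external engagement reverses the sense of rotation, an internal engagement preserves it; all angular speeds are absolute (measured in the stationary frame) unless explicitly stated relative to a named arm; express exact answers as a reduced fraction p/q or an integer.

455413/50193

class = fixed-axis compound train [6 meshes; 6 ratios multiply, 6 sense flips]
mesh 1 [70T→55T]: running ratio 14/11, sense −
mesh 2 [34T→36T]: running ratio 119/99, sense +
mesh 3 [89T→39T]: running ratio 10591/3861, sense −
mesh 4 [86T→87T]: running ratio 910826/335907, sense +
mesh 5 [87T→63T]: running ratio 130118/34749, sense −
mesh 6 [63T→26T]: running ratio 455413/50193, sense +
ω_out/ω_in = 455413/50193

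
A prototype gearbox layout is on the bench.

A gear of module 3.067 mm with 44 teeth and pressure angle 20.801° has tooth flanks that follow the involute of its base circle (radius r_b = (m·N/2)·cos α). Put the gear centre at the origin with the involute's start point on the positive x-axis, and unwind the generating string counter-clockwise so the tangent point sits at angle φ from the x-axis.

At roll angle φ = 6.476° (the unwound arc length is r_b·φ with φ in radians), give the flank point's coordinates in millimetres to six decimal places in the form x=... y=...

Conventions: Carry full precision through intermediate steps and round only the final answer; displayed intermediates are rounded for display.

class = single-mesh tooth geometry [base-circle involute, m = 3.067, 44T]
pitch radius r_p = m·N/2 = 3.067·44/2 = 67.474000
base radius r_b = r_p·cos α = 67.474000·cos 20.801° = 63.076009
roll angle φ = 6.476° = 0.11302752 rad
x = r_b·(cos φ + φ·sin φ) = 63.477629
y = r_b·(sin φ − φ·cos φ) = 0.030321

x=63.477629 y=0.030321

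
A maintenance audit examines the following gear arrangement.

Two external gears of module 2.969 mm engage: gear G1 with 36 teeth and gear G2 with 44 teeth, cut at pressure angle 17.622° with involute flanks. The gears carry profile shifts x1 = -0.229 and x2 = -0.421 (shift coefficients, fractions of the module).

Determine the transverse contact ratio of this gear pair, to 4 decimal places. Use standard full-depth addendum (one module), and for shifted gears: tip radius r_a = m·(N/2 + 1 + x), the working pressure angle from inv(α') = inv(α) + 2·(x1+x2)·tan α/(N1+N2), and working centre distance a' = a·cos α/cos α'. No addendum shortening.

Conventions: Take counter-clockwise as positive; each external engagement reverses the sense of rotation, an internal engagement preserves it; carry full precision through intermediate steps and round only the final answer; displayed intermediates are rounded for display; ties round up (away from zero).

2.1817

single-mesh involute tooth geometry (36T engaging 44T at module 2.969)
base radii: r_b1 = 50.934207, r_b2 = 62.252920
tip radii: r_a1 = 55.731099, r_a2 = 67.037051
inv(α') = inv(17.622°) + 2·(-0.229-0.421)·tan α/(36+44) = 0.00491776  ⇒  α' = 13.94061°
a' = a·cos α / cos α' = 118.7600·cos 17.622°/cos 13.94061° = 116.622119
action lengths: √(r_a1²−r_b1²) = 22.619945, √(r_a2²−r_b2²) = 24.870468
base pitch p_b = π·m·cos α = 8.889696
CR = (22.619945 + 24.870468 − 116.622119·sin 13.94061°)/8.889696 = 2.181658
contact ratio ≈ 2.1817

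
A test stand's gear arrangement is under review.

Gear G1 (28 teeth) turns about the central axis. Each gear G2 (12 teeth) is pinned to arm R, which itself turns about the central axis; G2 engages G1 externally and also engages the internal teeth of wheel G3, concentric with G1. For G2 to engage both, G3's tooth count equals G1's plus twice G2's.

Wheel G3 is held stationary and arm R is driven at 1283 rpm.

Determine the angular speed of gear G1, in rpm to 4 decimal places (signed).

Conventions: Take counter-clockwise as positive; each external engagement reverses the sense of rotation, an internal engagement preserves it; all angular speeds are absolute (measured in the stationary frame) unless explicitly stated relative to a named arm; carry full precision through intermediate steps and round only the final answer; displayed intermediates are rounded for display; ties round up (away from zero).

+3665.7143 rpm

topology: planetary set — G1 28T / G2 12T / G3 52T, arm = carrier (Willis)
normalise by the input: solve with ω_arm = 1, then scale by 1283 rpm
ring teeth: 28 + 2·12 = 52
28(ω_sun−ω_arm) = −52(ω_ring−ω_arm),  ω_ring = 0, ω_arm = 1
ω_sun = 1 − (52/28)(0−1) = 20/7
scale: ω_sun = 20/7 × 1283 rpm = +3665.7143 rpm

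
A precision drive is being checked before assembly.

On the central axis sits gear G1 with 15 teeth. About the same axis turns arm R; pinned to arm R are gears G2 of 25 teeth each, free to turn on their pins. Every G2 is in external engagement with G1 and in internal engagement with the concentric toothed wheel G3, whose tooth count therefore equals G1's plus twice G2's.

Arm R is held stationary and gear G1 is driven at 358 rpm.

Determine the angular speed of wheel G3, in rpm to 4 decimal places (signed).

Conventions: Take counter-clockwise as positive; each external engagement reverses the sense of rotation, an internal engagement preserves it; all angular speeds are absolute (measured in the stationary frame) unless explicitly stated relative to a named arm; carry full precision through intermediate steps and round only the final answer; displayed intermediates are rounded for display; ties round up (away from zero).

-82.6154 rpm

topology: planetary set — G1 15T / G2 25T / G3 65T, arm = carrier (Willis)
normalise by the input: solve with ω_sun = 1, then scale by 358 rpm
ring teeth: 15 + 2·25 = 65
15(ω_sun−ω_arm) = −65(ω_ring−ω_arm),  ω_arm = 0, ω_sun = 1
ω_ring = 0 − (15/65)(1−0) = -3/13
scale: ω_ring = -3/13 × 358 rpm = -82.6154 rpm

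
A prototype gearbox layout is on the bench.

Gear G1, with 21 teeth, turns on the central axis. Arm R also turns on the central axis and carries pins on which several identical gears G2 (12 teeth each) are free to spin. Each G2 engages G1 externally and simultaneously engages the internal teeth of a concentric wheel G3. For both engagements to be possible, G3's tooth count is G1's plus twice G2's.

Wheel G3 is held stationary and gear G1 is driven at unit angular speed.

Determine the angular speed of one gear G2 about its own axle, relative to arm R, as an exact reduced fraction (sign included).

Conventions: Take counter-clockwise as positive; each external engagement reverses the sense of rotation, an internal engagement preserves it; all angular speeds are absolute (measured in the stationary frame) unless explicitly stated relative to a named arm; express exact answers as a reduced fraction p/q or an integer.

-105/88

planetary set (21T centre, 12T on arm, 45T internal) — Willis relation
ring teeth: 21 + 2·12 = 45
21(ω_sun−ω_arm) = −45(ω_ring−ω_arm),  ω_ring = 0, ω_sun = 1
21(1−ω_arm) = −45(0−ω_arm)  ⇒  66·ω_arm = 21  ⇒  ω_arm = 7/22
sun–planet mesh: 21·(1−7/22) = −12·(ω_p−ω_arm)  ⇒  ω_p−ω_arm = -105/88
exact speed ratio = -105/88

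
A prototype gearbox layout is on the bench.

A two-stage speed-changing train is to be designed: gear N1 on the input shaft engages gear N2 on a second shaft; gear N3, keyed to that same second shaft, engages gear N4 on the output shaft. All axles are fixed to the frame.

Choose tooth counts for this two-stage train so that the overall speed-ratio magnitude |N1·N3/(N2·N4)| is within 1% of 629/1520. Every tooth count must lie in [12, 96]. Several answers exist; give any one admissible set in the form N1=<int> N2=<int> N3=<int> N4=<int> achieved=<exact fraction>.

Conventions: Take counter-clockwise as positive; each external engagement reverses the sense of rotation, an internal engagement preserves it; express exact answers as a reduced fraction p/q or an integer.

design class (target 629/1520): fixed-axis compound train
target = 629/1520 in lowest terms: an exact hit needs N1·N3 = k·629 and N2·N4 = k·1520 for one integer k, every count in [12, 96]; additionally prefer no 1:1 stage (N1 ≠ N2, N3 ≠ N4)
k = 1: N1·N3 = 629 = 17·37, N2·N4 = 1520 = 16·95
achieved = 17·37/(16·95) = 629/1520; |achieved − target| = 0 ≤ 629/152000 ✓

N1=17 N2=16 N3=37 N4=95 achieved=629/1520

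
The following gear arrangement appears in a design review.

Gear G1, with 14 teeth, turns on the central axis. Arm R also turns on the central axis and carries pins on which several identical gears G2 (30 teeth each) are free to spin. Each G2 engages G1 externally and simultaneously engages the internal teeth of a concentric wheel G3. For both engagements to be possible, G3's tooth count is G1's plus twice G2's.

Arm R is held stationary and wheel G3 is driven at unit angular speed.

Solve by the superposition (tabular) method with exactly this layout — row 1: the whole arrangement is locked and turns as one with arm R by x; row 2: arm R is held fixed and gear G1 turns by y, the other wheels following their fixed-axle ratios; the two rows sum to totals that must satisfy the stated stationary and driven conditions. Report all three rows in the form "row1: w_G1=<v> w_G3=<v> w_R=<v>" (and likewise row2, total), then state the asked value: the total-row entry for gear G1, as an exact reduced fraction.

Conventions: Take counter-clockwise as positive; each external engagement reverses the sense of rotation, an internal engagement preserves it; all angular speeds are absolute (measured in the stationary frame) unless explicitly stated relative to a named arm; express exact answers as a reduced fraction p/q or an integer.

recognized (axles ride arm R): planetary set, 14/30/74 teeth
row 1 (train locked, turned with arm): all members turn x
row 2 (arm held, sun turns y): ω_ring = −(14/74)·y, ω_arm = 0
boundary: total ω_arm = x = 0 and total ω_ring = x − (14/74)·y = 1  ⇒  y = -37/7, x = 0
row 2 ring = −(14/74)·(-37/7) = 1
totals (row 1 + row 2): sun 0 + (-37/7) = -37/7, ring 0 + 1 = 1, arm 0 + 0 = 0
asked cell (total, sun) = -37/7

row1: w_G1=0 w_G3=0 w_R=0
row2: w_G1=-37/7 w_G3=1 w_R=0
total: w_G1=-37/7 w_G3=1 w_R=0
asked value: -37/7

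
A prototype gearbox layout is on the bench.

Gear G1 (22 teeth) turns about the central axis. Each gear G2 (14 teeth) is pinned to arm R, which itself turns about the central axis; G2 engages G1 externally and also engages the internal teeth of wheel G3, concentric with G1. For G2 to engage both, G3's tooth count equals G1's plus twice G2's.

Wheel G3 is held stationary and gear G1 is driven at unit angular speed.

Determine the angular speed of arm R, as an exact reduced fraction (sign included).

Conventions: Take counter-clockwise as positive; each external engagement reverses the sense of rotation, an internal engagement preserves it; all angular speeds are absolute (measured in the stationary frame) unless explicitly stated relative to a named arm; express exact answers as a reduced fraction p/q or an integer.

topology: planetary set — G1 22T / G2 14T / G3 50T, arm = carrier (Willis)
ring teeth: 22 + 2·14 = 50
22(ω_sun−ω_arm) = −50(ω_ring−ω_arm),  ω_ring = 0, ω_sun = 1
22(1−ω_arm) = −50(0−ω_arm)  ⇒  72·ω_arm = 22  ⇒  ω_arm = 11/36
exact speed ratio = 11/36

11/36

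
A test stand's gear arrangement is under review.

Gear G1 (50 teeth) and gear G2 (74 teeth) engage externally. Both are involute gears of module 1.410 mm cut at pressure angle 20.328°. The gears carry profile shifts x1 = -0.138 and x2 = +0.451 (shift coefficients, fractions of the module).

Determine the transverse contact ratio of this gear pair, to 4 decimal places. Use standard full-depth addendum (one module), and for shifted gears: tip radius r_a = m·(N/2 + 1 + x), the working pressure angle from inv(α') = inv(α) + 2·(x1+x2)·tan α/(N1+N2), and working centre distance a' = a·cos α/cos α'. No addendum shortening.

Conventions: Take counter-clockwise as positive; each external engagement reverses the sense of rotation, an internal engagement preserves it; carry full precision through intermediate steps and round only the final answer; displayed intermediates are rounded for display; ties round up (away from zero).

topology: single-mesh involute geometry — m = 1.410, 50T/74T pair
base radii: r_b1 = 33.054605, r_b2 = 48.920815
tip radii: r_a1 = 36.465420, r_a2 = 54.215910
inv(α') = inv(20.328°) + 2·(-0.138+0.451)·tan α/(50+74) = 0.01754662  ⇒  α' = 21.07812°
a' = a·cos α / cos α' = 87.4200·cos 20.328°/cos 21.07812° = 87.853624
action lengths: √(r_a1²−r_b1²) = 15.398700, √(r_a2²−r_b2²) = 23.369184
base pitch p_b = π·m·cos α = 4.153764
CR = (15.398700 + 23.369184 − 87.853624·sin 21.07812°)/4.153764 = 1.726665
contact ratio ≈ 1.7267

1.7267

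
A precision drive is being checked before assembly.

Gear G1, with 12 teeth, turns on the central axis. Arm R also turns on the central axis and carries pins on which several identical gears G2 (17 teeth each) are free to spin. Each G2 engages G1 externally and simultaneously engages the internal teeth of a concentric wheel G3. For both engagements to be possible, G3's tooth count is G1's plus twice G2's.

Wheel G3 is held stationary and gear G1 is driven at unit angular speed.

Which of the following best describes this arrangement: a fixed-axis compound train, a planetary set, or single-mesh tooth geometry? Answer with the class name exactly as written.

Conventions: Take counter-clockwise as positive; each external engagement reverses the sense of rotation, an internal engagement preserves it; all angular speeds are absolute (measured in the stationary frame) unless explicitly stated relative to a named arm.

topology: planetary set — G1 12T / G2 17T / G3 46T, arm = carrier (Willis)
classification: planetary set

planetary set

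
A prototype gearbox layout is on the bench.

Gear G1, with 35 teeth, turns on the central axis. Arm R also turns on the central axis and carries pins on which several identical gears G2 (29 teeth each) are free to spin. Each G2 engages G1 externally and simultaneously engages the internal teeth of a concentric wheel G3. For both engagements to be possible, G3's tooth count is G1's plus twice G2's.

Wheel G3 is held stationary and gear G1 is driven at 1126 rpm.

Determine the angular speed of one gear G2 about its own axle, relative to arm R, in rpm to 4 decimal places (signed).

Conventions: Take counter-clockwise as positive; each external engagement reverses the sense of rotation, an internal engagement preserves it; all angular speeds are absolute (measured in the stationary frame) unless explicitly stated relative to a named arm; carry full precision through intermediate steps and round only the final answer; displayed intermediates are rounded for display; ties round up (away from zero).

-987.3734 rpm

planetary set (35T centre, 29T on arm, 93T internal) — Willis relation
normalise by the input: solve with ω_sun = 1, then scale by 1126 rpm
ring teeth: 35 + 2·29 = 93
35(ω_sun−ω_arm) = −93(ω_ring−ω_arm),  ω_ring = 0, ω_sun = 1
35(1−ω_arm) = −93(0−ω_arm)  ⇒  128·ω_arm = 35  ⇒  ω_arm = 35/128
sun–planet mesh: 35·(1−35/128) = −29·(ω_p−ω_arm)  ⇒  ω_p−ω_arm = -3255/3712
scale: ω_p−ω_arm = -3255/3712 × 1126 rpm = -987.3734 rpm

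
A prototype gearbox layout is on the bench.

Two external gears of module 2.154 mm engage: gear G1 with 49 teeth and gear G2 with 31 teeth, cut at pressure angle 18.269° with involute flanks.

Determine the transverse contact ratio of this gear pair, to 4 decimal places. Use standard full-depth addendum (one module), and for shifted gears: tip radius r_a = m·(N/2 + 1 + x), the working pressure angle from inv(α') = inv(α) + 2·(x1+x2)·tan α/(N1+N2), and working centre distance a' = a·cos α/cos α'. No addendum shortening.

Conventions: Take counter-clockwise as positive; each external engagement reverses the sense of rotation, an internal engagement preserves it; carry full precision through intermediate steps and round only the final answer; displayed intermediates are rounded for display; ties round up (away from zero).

class = single-mesh tooth geometry [involute pair 49T × 31T, m = 2.154]
base radii: r_b1 = 50.112989, r_b2 = 31.704136
tip radii: r_a1 = 54.927000, r_a2 = 35.541000
no profile shift: α' = α, a' = a
action lengths: √(r_a1²−r_b1²) = 22.486967, √(r_a2²−r_b2²) = 16.062704
base pitch p_b = π·m·cos α = 6.425902
CR = (22.486967 + 16.062704 − 86.160000·sin 18.26900°)/6.425902 = 1.795910
contact ratio ≈ 1.7959

1.7959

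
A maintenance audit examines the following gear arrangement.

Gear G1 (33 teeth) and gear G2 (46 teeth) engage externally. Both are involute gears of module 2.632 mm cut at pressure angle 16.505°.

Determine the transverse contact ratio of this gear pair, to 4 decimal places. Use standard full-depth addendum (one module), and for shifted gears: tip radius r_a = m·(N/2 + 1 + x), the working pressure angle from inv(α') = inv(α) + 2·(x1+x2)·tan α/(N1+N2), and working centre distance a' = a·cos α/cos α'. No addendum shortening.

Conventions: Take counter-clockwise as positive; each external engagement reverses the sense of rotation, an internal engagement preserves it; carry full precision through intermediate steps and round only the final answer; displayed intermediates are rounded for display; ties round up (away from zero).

1.9025

single-mesh involute tooth geometry (33T engaging 46T at module 2.632)
base radii: r_b1 = 41.638547, r_b2 = 58.041611
tip radii: r_a1 = 46.060000, r_a2 = 63.168000
no profile shift: α' = α, a' = a
action lengths: √(r_a1²−r_b1²) = 19.691496, √(r_a2²−r_b2²) = 24.927247
base pitch p_b = π·m·cos α = 7.927961
CR = (19.691496 + 24.927247 − 103.964000·sin 16.50500°)/7.927961 = 1.902466
contact ratio ≈ 1.9025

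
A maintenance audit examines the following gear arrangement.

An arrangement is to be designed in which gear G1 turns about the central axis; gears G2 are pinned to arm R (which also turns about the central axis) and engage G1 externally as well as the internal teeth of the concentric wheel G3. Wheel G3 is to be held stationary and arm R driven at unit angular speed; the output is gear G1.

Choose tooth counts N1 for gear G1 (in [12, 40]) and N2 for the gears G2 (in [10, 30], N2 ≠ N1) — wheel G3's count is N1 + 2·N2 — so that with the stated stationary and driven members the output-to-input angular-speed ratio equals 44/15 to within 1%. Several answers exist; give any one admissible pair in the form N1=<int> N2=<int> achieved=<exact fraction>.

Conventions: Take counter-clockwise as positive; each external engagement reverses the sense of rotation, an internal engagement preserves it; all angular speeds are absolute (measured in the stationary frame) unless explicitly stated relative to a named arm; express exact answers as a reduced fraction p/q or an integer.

class = planetary set [ratio 44/15 wanted; Willis about the carrier]
Willis with ω_ring = 0: ω_sun/ω_arm = (N1+N3)/N1; set equal to 44/15  ⇒  N3/N1 = 44/15 − 1 = 29/15
N3 = N1 + 2·N2  ⇒  N2/N1 = (N3/N1 − 1)/2 = (29/15 − 1)/2 = 7/15
smallest multiple with N1 ≥ 12 and N2 ≥ 10: k = 2  ⇒  N1 = 2·15 = 30, N2 = 2·7 = 14 (N1 ≤ 40, N2 ≤ 30, N2 ≠ N1 ✓), N3 = 30 + 2·14 = 58
check: (N1+N3)/N1 with N1 = 30, N3 = 58 gives 44/15; |achieved − target| = 0 ≤ 11/375 ✓

N1=30 N2=14 achieved=44/15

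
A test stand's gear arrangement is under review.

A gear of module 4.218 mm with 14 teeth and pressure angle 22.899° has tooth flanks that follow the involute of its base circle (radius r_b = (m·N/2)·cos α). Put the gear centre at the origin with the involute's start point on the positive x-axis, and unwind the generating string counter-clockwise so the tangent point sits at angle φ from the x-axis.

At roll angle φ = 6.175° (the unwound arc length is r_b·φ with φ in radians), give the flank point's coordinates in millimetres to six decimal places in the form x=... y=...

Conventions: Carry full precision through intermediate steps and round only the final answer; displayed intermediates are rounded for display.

recognized (one wheel, involute flank): single-mesh tooth geometry, m = 4.218, N = 14
pitch radius r_p = m·N/2 = 4.218·14/2 = 29.526000
base radius r_b = r_p·cos α = 29.526000·cos 22.899° = 27.199121
roll angle φ = 6.175° = 0.10777408 rad
x = r_b·(cos φ + φ·sin φ) = 27.356625
y = r_b·(sin φ − φ·cos φ) = 0.011336

x=27.356625 y=0.011336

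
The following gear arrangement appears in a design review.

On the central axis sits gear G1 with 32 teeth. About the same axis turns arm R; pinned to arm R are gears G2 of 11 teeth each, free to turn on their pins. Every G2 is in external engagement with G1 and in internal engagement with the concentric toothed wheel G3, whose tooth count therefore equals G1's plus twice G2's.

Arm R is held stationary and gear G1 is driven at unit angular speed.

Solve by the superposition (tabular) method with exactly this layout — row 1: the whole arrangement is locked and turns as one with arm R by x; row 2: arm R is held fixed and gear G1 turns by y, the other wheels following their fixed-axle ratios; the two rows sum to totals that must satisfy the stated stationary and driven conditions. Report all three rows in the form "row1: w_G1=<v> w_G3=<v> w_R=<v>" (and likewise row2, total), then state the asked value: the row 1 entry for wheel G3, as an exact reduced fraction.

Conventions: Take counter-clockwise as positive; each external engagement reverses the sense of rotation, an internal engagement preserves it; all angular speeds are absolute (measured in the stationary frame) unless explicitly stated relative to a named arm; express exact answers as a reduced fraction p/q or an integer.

row1: w_G1=0 w_G3=0 w_R=0
row2: w_G1=1 w_G3=-16/27 w_R=0
total: w_G1=1 w_G3=-16/27 w_R=0
asked value: 0

topology: planetary set — G1 32T / G2 11T / G3 54T, arm = carrier (Willis)
row 1 — lock + rotate with arm: ω_sun = ω_ring = ω_arm = x
row 2: sun turns y, ring = −(32/54)·y, arm 0
boundary: total ω_arm = x = 0 and total ω_sun = x + y = 1  ⇒  y = 1, x = 0
row 2 ring = −(32/54)·1 = -16/27
totals (row 1 + row 2): sun 0 + 1 = 1, ring 0 + (-16/27) = -16/27, arm 0 + 0 = 0
asked cell (row1, ring) = 0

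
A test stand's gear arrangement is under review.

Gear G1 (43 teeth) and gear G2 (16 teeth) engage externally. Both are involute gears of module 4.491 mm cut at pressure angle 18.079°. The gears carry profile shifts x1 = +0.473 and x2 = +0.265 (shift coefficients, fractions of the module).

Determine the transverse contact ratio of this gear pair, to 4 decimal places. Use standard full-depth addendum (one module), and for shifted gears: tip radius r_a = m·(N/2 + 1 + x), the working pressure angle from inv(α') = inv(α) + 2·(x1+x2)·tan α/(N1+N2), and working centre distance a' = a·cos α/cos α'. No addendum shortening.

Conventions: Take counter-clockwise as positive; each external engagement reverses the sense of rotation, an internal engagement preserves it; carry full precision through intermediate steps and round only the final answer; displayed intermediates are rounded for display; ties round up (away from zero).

1.5569

class = single-mesh tooth geometry [involute pair 43T × 16T, m = 4.491]
base radii: r_b1 = 91.789461, r_b2 = 34.154218
tip radii: r_a1 = 103.171743, r_a2 = 41.609115
inv(α') = inv(18.079°) + 2·(+0.473+0.265)·tan α/(43+16) = 0.01907333  ⇒  α' = 21.64974°
a' = a·cos α / cos α' = 132.4845·cos 18.079°/cos 21.64974° = 135.502494
action lengths: √(r_a1²−r_b1²) = 47.107361, √(r_a2²−r_b2²) = 23.765686
base pitch p_b = π·m·cos α = 13.412330
CR = (47.107361 + 23.765686 − 135.502494·sin 21.64974°)/13.412330 = 1.556917
contact ratio ≈ 1.5569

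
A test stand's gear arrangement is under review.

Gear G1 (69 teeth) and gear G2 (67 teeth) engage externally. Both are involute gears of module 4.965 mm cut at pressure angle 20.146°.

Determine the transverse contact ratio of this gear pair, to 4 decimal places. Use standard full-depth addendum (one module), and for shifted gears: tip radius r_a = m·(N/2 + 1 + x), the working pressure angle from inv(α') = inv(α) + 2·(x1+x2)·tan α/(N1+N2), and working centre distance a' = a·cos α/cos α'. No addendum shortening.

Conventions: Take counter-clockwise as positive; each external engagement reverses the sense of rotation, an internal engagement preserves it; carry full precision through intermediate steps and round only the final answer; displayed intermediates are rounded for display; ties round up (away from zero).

class = single-mesh tooth geometry [involute pair 69T × 67T, m = 4.965]
base radii: r_b1 = 160.812489, r_b2 = 156.151258
tip radii: r_a1 = 176.257500, r_a2 = 171.292500
no profile shift: α' = α, a' = a
action lengths: √(r_a1²−r_b1²) = 72.152959, √(r_a2²−r_b2²) = 70.412394
base pitch p_b = π·m·cos α = 14.643691
CR = (72.152959 + 70.412394 − 337.620000·sin 20.14600°)/14.643691 = 1.794934
contact ratio ≈ 1.7949

1.7949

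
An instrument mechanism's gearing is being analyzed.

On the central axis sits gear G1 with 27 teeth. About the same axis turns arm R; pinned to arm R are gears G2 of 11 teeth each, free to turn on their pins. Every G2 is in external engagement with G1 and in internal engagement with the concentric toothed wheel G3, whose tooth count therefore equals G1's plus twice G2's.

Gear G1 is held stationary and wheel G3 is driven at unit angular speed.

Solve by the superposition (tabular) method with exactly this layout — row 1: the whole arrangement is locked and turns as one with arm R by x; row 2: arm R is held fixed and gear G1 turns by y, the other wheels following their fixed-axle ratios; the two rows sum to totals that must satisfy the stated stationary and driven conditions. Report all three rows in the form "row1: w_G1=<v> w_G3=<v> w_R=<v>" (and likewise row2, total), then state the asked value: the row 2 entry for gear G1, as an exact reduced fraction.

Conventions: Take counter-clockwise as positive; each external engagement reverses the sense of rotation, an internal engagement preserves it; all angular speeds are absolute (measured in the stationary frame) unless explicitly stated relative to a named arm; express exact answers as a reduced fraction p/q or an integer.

row1: w_G1=49/76 w_G3=49/76 w_R=49/76
row2: w_G1=-49/76 w_G3=27/76 w_R=0
total: w_G1=0 w_G3=1 w_R=49/76
asked value: -49/76

topology: planetary set — G1 27T / G2 11T / G3 49T, arm = carrier (Willis)
row 1: whole set turns with the arm by x
superposition row 2 [arm held]: sun y, ring −(27/49)·y, arm 0
boundary: total ω_sun = x + y = 0 and total ω_ring = x − (27/49)·y = 1  ⇒  y = -49/76, x = 49/76
row 2 ring = −(27/49)·(-49/76) = 27/76
totals (row 1 + row 2): sun 49/76 + (-49/76) = 0, ring 49/76 + 27/76 = 1, arm 49/76 + 0 = 49/76
asked cell (row2, sun) = -49/76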